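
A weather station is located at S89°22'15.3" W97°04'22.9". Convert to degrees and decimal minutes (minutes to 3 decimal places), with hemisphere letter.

Latitude: seconds/60 = 0.25500; minutes = 22 + 0.25500 = 22.25500
Longitude: 4 + 22.9/60 = 4.38167′

89° 22.255′ S, 97° 4.382′ W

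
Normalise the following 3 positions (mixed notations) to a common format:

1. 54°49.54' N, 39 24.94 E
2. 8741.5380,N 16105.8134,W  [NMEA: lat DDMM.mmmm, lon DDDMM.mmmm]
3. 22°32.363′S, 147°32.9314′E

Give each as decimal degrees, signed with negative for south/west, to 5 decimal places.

Point 1:
  φ: 49.54′ = 0.825667°; total 54.825667
  N ⇒ keep positive
  λ: 24.94′ = 0.415667°; total 39.415667
  E ⇒ keep positive
Point 2:
  φ: split at 2 digits → 87° and 41.538′; 87 + 41.538/60 = 87.692300
  N → positive
  Longitude: degrees = first 3 digits = 161, minutes = 5.8134; 161 + 5.8134/60 = 161.096890
  W ⇒ negate
Point 3:
  Lat: 32.363′ = 0.539383°; total 22.539383
  S → negative
  Lon: 32.9314′ = 0.548857°; total 147.548857
  E ⇒ keep positive

1. 54.82567, 39.41567
2. 87.69230, -161.09689
3. -22.53938, 147.54886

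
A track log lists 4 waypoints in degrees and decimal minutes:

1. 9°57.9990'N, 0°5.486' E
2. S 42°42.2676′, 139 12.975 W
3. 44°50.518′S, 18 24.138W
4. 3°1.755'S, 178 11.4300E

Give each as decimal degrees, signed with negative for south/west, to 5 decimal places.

1. 9.96665, 0.09143
2. -42.70446, -139.21625
3. -44.84197, -18.40230
4. -3.02925, 178.19050

Point 1:
  Lat: 9 + 57.999/60 = 9.966650
  N → positive
  λ: 5.486′ = 0.091433°; total 0.091433
  E ⇒ keep positive
Point 2:
  Latitude: 42 + 42.2676/60 = 42.704460
  S → negative
  λ: 139 + 12.975/60 = 139.216250
  W → negative
Point 3:
  Latitude: 50.518′ = 0.841967°; total 44.841967
  S ⇒ negate
  λ: 18 + 24.138/60 = 18.402300
  hemisphere W, so the sign is −
Point 4:
  Latitude: 1.755′ = 0.029250°; total 3.029250
  hemisphere S, so the sign is −
  Longitude: 178 + 11.43/60 = 178.190500
  E ⇒ keep positive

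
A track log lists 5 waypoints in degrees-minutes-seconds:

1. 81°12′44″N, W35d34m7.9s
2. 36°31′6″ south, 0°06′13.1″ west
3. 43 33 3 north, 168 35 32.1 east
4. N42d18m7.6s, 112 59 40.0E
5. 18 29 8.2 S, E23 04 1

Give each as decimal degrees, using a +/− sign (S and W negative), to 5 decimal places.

1. 81.21222, -35.56886
2. -36.51833, -0.10364
3. 43.55083, 168.59225
4. 42.30211, 112.99444
5. -18.48561, 23.06694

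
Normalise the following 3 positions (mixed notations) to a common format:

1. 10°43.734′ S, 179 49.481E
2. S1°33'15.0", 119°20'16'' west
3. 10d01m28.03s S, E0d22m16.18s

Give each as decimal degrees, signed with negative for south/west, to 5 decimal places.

1. -10.72890, 179.82468
2. -1.55417, -119.33778
3. -10.02445, 0.37116

Point 1:
  φ: 10 + 43.734/60 = 10.728900
  S → negative
  λ: 49.481′ = 0.824683°; total 179.824683
  E → positive
Point 2:
  φ: 1 + 33/60 + 15/3600 = 1.554167
  S → negative
  Lon: 119 + 20/60 + 16/3600 = 119.337778
  W → negative
Point 3:
  φ: 10° + 1/60 + 28.03/3600 = 10 + 0.016667 + 0.007786 = 10.024453
  S → negative
  Longitude: 22′ + 16.18″ = 22.26967′; 0 + 22.26967/60 = 0.371161
  E ⇒ keep positive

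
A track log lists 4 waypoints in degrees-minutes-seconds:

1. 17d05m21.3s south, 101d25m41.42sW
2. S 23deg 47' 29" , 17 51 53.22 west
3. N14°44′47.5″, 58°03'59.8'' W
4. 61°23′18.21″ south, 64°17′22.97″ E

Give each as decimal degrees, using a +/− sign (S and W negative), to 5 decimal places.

Point 1:
  Lat: 5′ + 21.3″ = 5.35500′; 17 + 5.35500/60 = 17.089250
  S → negative
  Lon: 101° + 25/60 + 41.42/3600 = 101 + 0.416667 + 0.011506 = 101.428172
  W ⇒ negate
Point 2:
  Lat: 23° + 47/60 + 29/3600 = 23 + 0.783333 + 0.008056 = 23.791389
  S ⇒ negate
  Longitude: 17 + 51/60 + 53.22/3600 = 17.864783
  W ⇒ negate
Point 3:
  φ: 44′ + 47.5″ = 44.79167′; 14 + 44.79167/60 = 14.746528
  N ⇒ keep positive
  Lon: 58 + 3/60 + 59.8/3600 = 58.066611
  W ⇒ negate
Point 4:
  Latitude: 61° + 23/60 + 18.21/3600 = 61 + 0.383333 + 0.005058 = 61.388392
  S ⇒ negate
  Longitude: 64 + 17/60 + 22.97/3600 = 64.289714
  E ⇒ keep positive

1. -17.08925, -101.42817
2. -23.79139, -17.86478
3. 14.74653, -58.06661
4. -61.38839, 64.28971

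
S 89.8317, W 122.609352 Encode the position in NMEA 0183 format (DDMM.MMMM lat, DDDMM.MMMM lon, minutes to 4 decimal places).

8949.9020,S / 12236.5611,W

Latitude: fractional part 0.831700 → 49.902000 minutes
Lon: minutes = (122.609352 − 122) × 60 = 36.561120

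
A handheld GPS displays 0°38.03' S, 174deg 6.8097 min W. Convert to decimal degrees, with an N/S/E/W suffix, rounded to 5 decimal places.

0.63383° S, 174.11350° W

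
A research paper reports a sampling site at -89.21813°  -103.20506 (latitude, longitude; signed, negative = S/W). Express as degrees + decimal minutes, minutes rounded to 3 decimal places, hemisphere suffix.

89° 13.088′ S, 103° 12.304′ W

Latitude is negative → S; |value| = 89.218130
φ: fractional part 0.218130 → 13.08780 minutes
Longitude is negative → W; |value| = 103.205060
Lon: fractional part 0.205060 → 12.30360 minutes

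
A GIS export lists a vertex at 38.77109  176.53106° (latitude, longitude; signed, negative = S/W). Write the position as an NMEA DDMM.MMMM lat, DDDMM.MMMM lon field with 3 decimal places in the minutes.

3846.265,N / 17631.864,E

Lat: fractional part 0.771090 → 46.26540 minutes
λ: minutes = (176.531060 − 176) × 60 = 31.86360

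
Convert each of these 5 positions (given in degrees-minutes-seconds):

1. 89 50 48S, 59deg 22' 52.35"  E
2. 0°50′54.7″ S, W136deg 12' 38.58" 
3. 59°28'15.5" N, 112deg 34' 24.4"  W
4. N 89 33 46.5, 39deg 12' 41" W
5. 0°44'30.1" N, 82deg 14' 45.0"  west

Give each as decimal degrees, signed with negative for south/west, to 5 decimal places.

1. -89.84667, 59.38121
2. -0.84853, -136.21072
3. 59.47097, -112.57344
4. 89.56292, -39.21139
5. 0.74169, -82.24583

Point 1:
  Lat: 89° + 50/60 + 48/3600 = 89 + 0.833333 + 0.013333 = 89.846667
  hemisphere S, so the sign is −
  Longitude: 59 + 22/60 + 52.35/3600 = 59.381208
  E → positive
Point 2:
  φ: 0° + 50/60 + 54.7/3600 = 0 + 0.833333 + 0.015194 = 0.848528
  S → negative
  Lon: 136° + 12/60 + 38.58/3600 = 136 + 0.200000 + 0.010717 = 136.210717
  W ⇒ negate
Point 3:
  Latitude: 59° + 28/60 + 15.5/3600 = 59 + 0.466667 + 0.004306 = 59.470972
  N ⇒ keep positive
  Lon: 112° + 34/60 + 24.4/3600 = 112 + 0.566667 + 0.006778 = 112.573444
  hemisphere W, so the sign is −
Point 4:
  Latitude: 33′ + 46.5″ = 33.77500′; 89 + 33.77500/60 = 89.562917
  N → positive
  λ: 39° + 12/60 + 41/3600 = 39 + 0.200000 + 0.011389 = 39.211389
  W → negative
Point 5:
  Lat: 44′ + 30.1″ = 44.50167′; 0 + 44.50167/60 = 0.741694
  N → positive
  Lon: 82 + 14/60 + 45/3600 = 82.245833
  hemisphere W, so the sign is −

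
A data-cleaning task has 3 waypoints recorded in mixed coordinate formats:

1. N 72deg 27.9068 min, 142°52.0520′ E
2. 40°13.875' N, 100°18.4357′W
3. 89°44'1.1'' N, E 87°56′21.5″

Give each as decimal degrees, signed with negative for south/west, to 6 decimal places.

Point 1:
  Lat: 27.9068′ = 0.465113°; total 72.4651133
  N → positive
  λ: 52.052′ = 0.867533°; total 142.8675333
  E → positive
Point 2:
  φ: 40 + 13.875/60 = 40.2312500
  N → positive
  λ: 18.4357′ = 0.307262°; total 100.3072617
  W → negative
Point 3:
  φ: 44′ + 1.1″ = 44.01833′; 89 + 44.01833/60 = 89.7336389
  N → positive
  λ: 87 + 56/60 + 21.5/3600 = 87.9393056
  E → positive

1. 72.465113, 142.867533
2. 40.231250, -100.307262
3. 89.733639, 87.939306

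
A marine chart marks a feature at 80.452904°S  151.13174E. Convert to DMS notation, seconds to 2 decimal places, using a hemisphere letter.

80°27′10.45″ S, 151°07′54.26″ E

Lat: 0.452904 × 60 = 27.17424′ → 27′, remainder × 60 = 10.4544″
λ: whole degrees 151; 7.90440′ → 7′ and 54.2640″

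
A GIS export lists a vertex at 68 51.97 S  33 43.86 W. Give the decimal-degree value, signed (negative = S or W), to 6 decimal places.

Lat: 68 + 51.97/60 = 68.8661667
S → negative
Longitude: 33 + 43.86/60 = 33.7310000
hemisphere W, so the sign is −

-68.866167, -33.731000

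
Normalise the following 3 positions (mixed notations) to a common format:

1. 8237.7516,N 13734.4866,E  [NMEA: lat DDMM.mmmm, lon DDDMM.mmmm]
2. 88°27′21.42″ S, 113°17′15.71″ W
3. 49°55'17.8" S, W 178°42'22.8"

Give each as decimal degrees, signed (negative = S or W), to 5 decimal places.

1. 82.62919, 137.57478
2. -88.45595, -113.28770
3. -49.92161, -178.70633

Point 1:
  φ: split at 2 digits → 82° and 37.7516′; 82 + 37.7516/60 = 82.629193
  N → positive
  λ: split at 3 digits → 137° and 34.4866′; 137 + 34.4866/60 = 137.574777
  E ⇒ keep positive
Point 2:
  Lat: 88 + 27/60 + 21.42/3600 = 88.455950
  S → negative
  Longitude: 17′ + 15.71″ = 17.26183′; 113 + 17.26183/60 = 113.287697
  W ⇒ negate
Point 3:
  Lat: 49 + 55/60 + 17.8/3600 = 49.921611
  hemisphere S, so the sign is −
  Longitude: 178 + 42/60 + 22.8/3600 = 178.706333
  W ⇒ negate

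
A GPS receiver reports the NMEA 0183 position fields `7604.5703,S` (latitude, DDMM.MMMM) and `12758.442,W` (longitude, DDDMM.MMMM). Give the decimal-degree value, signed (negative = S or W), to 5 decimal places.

-76.07617, -127.97403

Latitude: degrees = first 2 digits = 76, minutes = 4.5703; 76 + 4.5703/60 = 76.076172
S ⇒ negate
λ: split at 3 digits → 127° and 58.442′; 127 + 58.442/60 = 127.974033
hemisphere W, so the sign is −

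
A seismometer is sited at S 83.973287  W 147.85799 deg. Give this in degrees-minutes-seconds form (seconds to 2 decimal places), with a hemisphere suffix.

83°58′23.83″ S, 147°51′28.76″ W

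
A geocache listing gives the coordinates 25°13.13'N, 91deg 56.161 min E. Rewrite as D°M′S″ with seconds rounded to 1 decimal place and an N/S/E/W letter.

25°13′7.8″ N, 91°56′9.7″ E

Lat: 13.13000′ → 13′ and 0.13000 × 60 = 7.800″
Lon: 56.16100′ → 56′ and 0.16100 × 60 = 9.660″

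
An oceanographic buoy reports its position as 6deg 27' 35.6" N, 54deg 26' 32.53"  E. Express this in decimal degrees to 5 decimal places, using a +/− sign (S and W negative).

6.45989, 54.44237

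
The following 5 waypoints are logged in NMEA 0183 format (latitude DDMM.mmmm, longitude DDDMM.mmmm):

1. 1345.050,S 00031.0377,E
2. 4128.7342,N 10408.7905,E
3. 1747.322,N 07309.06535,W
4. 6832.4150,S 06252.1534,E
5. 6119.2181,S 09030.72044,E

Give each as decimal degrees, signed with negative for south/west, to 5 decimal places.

1. -13.75083, 0.51730
2. 41.47890, 104.14651
3. 17.78870, -73.15109
4. -68.54025, 62.86922
5. -61.32030, 90.51201

Point 1:
  Lat: split at 2 digits → 13° and 45.05′; 13 + 45.05/60 = 13.750833
  S ⇒ negate
  Lon: degrees = first 3 digits = 0, minutes = 31.0377; 0 + 31.0377/60 = 0.517295
  E → positive
Point 2:
  φ: split at 2 digits → 41° and 28.7342′; 41 + 28.7342/60 = 41.478903
  N → positive
  Longitude: degrees = first 3 digits = 104, minutes = 8.7905; 104 + 8.7905/60 = 104.146508
  E → positive
Point 3:
  Lat: split at 2 digits → 17° and 47.322′; 17 + 47.322/60 = 17.788700
  N → positive
  Lon: split at 3 digits → 073° and 9.06535′; 73 + 9.06535/60 = 73.151089
  W ⇒ negate
Point 4:
  Latitude: degrees = first 2 digits = 68, minutes = 32.415; 68 + 32.415/60 = 68.540250
  hemisphere S, so the sign is −
  Longitude: degrees = first 3 digits = 62, minutes = 52.1534; 62 + 52.1534/60 = 62.869223
  E ⇒ keep positive
Point 5:
  Latitude: degrees = first 2 digits = 61, minutes = 19.2181; 61 + 19.2181/60 = 61.320302
  S ⇒ negate
  Longitude: split at 3 digits → 090° and 30.72044′; 90 + 30.72044/60 = 90.512007
  E → positive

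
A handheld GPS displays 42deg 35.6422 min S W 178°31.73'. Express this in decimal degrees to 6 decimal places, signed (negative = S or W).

-42.594037, -178.528833

Lat: 42 + 35.6422/60 = 42.5940367
hemisphere S, so the sign is −
Longitude: 31.73′ = 0.528833°; total 178.5288333
W ⇒ negate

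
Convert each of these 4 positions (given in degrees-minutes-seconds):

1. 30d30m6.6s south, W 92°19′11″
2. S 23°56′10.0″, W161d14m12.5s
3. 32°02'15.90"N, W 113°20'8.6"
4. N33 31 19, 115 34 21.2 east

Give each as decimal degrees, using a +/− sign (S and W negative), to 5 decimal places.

1. -30.50183, -92.31972
2. -23.93611, -161.23681
3. 32.03775, -113.33572
4. 33.52194, 115.57256

Point 1:
  φ: 30 + 30/60 + 6.6/3600 = 30.501833
  S ⇒ negate
  Longitude: 92° + 19/60 + 11/3600 = 92 + 0.316667 + 0.003056 = 92.319722
  hemisphere W, so the sign is −
Point 2:
  Latitude: 23° + 56/60 + 10/3600 = 23 + 0.933333 + 0.002778 = 23.936111
  hemisphere S, so the sign is −
  λ: 161° + 14/60 + 12.5/3600 = 161 + 0.233333 + 0.003472 = 161.236806
  W ⇒ negate
Point 3:
  φ: 32° + 2/60 + 15.9/3600 = 32 + 0.033333 + 0.004417 = 32.037750
  N ⇒ keep positive
  λ: 113° + 20/60 + 8.6/3600 = 113 + 0.333333 + 0.002389 = 113.335722
  W ⇒ negate
Point 4:
  Lat: 31′ + 19″ = 31.31667′; 33 + 31.31667/60 = 33.521944
  N ⇒ keep positive
  λ: 115° + 34/60 + 21.2/3600 = 115 + 0.566667 + 0.005889 = 115.572556
  E ⇒ keep positive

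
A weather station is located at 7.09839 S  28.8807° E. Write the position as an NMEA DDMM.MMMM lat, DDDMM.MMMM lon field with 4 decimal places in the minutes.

0705.9034,S / 02852.8420,E

φ: minutes = (7.098390 − 7) × 60 = 5.903400
Lon: fractional part 0.880700 → 52.842000 minutes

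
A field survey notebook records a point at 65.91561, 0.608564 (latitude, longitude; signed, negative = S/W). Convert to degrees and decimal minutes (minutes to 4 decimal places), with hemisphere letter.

65° 54.9366′ N, 0° 36.5138′ E

Lat: fractional part 0.915610 → 54.936600 minutes
Longitude: 0° + 0.608564 × 60 = 0° 36.513840′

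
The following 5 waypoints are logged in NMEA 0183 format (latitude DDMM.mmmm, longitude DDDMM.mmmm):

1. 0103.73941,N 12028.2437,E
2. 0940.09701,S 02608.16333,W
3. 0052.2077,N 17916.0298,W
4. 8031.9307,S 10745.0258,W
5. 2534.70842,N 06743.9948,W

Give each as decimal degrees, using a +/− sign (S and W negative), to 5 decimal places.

1. 1.06232, 120.47073
2. -9.66828, -26.13606
3. 0.87013, -179.26716
4. -80.53218, -107.75043
5. 25.57847, -67.73325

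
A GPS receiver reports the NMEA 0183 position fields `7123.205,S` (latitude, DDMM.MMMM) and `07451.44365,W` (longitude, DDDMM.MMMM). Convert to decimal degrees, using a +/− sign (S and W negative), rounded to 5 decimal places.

-71.38675, -74.85739

φ: split at 2 digits → 71° and 23.205′; 71 + 23.205/60 = 71.386750
S → negative
λ: degrees = first 3 digits = 74, minutes = 51.44365; 74 + 51.44365/60 = 74.857394
W → negative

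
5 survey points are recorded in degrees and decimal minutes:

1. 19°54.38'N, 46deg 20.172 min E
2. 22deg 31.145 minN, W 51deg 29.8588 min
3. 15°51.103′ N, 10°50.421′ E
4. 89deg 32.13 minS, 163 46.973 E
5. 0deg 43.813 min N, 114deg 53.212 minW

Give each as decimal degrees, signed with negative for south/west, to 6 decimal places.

Point 1:
  Latitude: 19 + 54.38/60 = 19.9063333
  N ⇒ keep positive
  Longitude: 46 + 20.172/60 = 46.3362000
  E ⇒ keep positive
Point 2:
  φ: 31.145′ = 0.519083°; total 22.5190833
  N → positive
  Lon: 29.8588′ = 0.497647°; total 51.4976467
  hemisphere W, so the sign is −
Point 3:
  Latitude: 15 + 51.103/60 = 15.8517167
  N ⇒ keep positive
  λ: 50.421′ = 0.840350°; total 10.8403500
  E ⇒ keep positive
Point 4:
  Lat: 32.13′ = 0.535500°; total 89.5355000
  S → negative
  λ: 46.973′ = 0.782883°; total 163.7828833
  E → positive
Point 5:
  Latitude: 0 + 43.813/60 = 0.7302167
  N ⇒ keep positive
  Longitude: 114 + 53.212/60 = 114.8868667
  W ⇒ negate

1. 19.906333, 46.336200
2. 22.519083, -51.497647
3. 15.851717, 10.840350
4. -89.535500, 163.782883
5. 0.730217, -114.886867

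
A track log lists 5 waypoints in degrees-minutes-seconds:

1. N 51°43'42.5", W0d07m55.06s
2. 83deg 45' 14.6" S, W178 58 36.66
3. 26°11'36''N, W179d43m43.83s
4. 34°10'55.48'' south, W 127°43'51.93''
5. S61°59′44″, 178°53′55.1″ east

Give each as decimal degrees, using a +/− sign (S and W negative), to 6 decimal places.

1. 51.728472, -0.131961
2. -83.754056, -178.976850
3. 26.193333, -179.728842
4. -34.182078, -127.731092
5. -61.995556, 178.898639

Point 1:
  Latitude: 43′ + 42.5″ = 43.70833′; 51 + 43.70833/60 = 51.7284722
  N ⇒ keep positive
  λ: 7′ + 55.06″ = 7.91767′; 0 + 7.91767/60 = 0.1319611
  W → negative
Point 2:
  φ: 45′ + 14.6″ = 45.24333′; 83 + 45.24333/60 = 83.7540556
  hemisphere S, so the sign is −
  Longitude: 58′ + 36.66″ = 58.61100′; 178 + 58.61100/60 = 178.9768500
  hemisphere W, so the sign is −
Point 3:
  Lat: 26 + 11/60 + 36/3600 = 26.1933333
  N → positive
  λ: 179 + 43/60 + 43.83/3600 = 179.7288417
  W ⇒ negate
Point 4:
  φ: 10′ + 55.48″ = 10.92467′; 34 + 10.92467/60 = 34.1820778
  S ⇒ negate
  Lon: 127° + 43/60 + 51.93/3600 = 127 + 0.716667 + 0.014425 = 127.7310917
  W → negative
Point 5:
  φ: 61° + 59/60 + 44/3600 = 61 + 0.983333 + 0.012222 = 61.9955556
  S ⇒ negate
  Lon: 178 + 53/60 + 55.1/3600 = 178.8986389
  E ⇒ keep positive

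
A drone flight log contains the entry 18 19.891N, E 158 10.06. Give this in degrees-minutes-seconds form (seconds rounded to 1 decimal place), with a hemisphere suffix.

Lat: fractional minutes 0.89100 × 60 = 53.460″
Lon: fractional minutes 0.06000 × 60 = 3.600″

18°19′53.5″ N, 158°10′3.6″ E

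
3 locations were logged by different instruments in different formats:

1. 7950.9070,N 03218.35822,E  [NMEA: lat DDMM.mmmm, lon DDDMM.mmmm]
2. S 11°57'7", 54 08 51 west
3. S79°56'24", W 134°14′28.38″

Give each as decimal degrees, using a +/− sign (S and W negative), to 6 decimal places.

1. 79.848450, 32.305970
2. -11.951944, -54.147500
3. -79.940000, -134.241217

Point 1:
  φ: degrees = first 2 digits = 79, minutes = 50.907; 79 + 50.907/60 = 79.8484500
  N ⇒ keep positive
  Lon: split at 3 digits → 032° and 18.35822′; 32 + 18.35822/60 = 32.3059703
  E ⇒ keep positive
Point 2:
  Latitude: 11 + 57/60 + 7/3600 = 11.9519444
  S → negative
  Longitude: 54 + 8/60 + 51/3600 = 54.1475000
  hemisphere W, so the sign is −
Point 3:
  φ: 79 + 56/60 + 24/3600 = 79.9400000
  hemisphere S, so the sign is −
  λ: 134 + 14/60 + 28.38/3600 = 134.2412167
  W ⇒ negate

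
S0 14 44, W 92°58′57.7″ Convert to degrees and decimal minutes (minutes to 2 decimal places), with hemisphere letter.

0° 14.73′ S, 92° 58.96′ W

Lat: seconds/60 = 0.73333; minutes = 14 + 0.73333 = 14.7333
λ: 58 + 57.7/60 = 58.9617′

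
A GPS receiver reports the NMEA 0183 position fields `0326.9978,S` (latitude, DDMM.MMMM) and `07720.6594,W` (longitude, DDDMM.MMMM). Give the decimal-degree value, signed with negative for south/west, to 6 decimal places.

Lat: split at 2 digits → 03° and 26.9978′; 3 + 26.9978/60 = 3.4499633
S ⇒ negate
Lon: split at 3 digits → 077° and 20.6594′; 77 + 20.6594/60 = 77.3443233
W → negative

-3.449963, -77.344323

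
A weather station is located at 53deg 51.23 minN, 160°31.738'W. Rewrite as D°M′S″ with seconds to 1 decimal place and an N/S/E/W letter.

φ: 51.23000′ → 51′ and 0.23000 × 60 = 13.800″
Lon: 31.73800′ → 31′ and 0.73800 × 60 = 44.280″

53°51′13.8″ N, 160°31′44.3″ W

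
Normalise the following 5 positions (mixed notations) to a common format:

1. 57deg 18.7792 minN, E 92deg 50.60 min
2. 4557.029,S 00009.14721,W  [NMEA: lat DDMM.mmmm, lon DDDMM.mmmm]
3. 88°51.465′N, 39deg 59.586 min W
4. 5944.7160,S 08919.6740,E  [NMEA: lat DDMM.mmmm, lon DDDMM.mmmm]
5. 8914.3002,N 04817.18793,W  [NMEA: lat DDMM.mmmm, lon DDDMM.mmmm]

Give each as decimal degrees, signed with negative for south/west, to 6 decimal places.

1. 57.312987, 92.843333
2. -45.950483, -0.152454
3. 88.857750, -39.993100
4. -59.745267, 89.327900
5. 89.238337, -48.286466

Point 1:
  Lat: 57 + 18.7792/60 = 57.3129867
  N ⇒ keep positive
  Longitude: 50.6′ = 0.843333°; total 92.8433333
  E → positive
Point 2:
  Lat: split at 2 digits → 45° and 57.029′; 45 + 57.029/60 = 45.9504833
  S ⇒ negate
  Lon: split at 3 digits → 000° and 9.14721′; 0 + 9.14721/60 = 0.1524535
  W → negative
Point 3:
  φ: 51.465′ = 0.857750°; total 88.8577500
  N → positive
  λ: 39 + 59.586/60 = 39.9931000
  W ⇒ negate
Point 4:
  Latitude: degrees = first 2 digits = 59, minutes = 44.716; 59 + 44.716/60 = 59.7452667
  hemisphere S, so the sign is −
  λ: degrees = first 3 digits = 89, minutes = 19.674; 89 + 19.674/60 = 89.3279000
  E ⇒ keep positive
Point 5:
  Lat: split at 2 digits → 89° and 14.3002′; 89 + 14.3002/60 = 89.2383367
  N ⇒ keep positive
  λ: degrees = first 3 digits = 48, minutes = 17.18793; 48 + 17.18793/60 = 48.2864655
  W → negative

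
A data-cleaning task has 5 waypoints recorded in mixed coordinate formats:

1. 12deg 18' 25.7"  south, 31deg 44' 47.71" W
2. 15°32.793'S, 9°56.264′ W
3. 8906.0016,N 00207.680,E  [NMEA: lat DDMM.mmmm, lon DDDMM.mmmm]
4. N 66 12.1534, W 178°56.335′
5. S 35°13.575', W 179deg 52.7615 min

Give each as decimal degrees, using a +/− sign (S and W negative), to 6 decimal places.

Point 1:
  φ: 12° + 18/60 + 25.7/3600 = 12 + 0.300000 + 0.007139 = 12.3071389
  S → negative
  Longitude: 31° + 44/60 + 47.71/3600 = 31 + 0.733333 + 0.013253 = 31.7465861
  W → negative
Point 2:
  φ: 32.793′ = 0.546550°; total 15.5465500
  S ⇒ negate
  Lon: 56.264′ = 0.937733°; total 9.9377333
  W → negative
Point 3:
  Lat: split at 2 digits → 89° and 6.0016′; 89 + 6.0016/60 = 89.1000267
  N ⇒ keep positive
  Longitude: degrees = first 3 digits = 2, minutes = 7.68; 2 + 7.68/60 = 2.1280000
  E ⇒ keep positive
Point 4:
  φ: 66 + 12.1534/60 = 66.2025567
  N → positive
  Longitude: 56.335′ = 0.938917°; total 178.9389167
  W ⇒ negate
Point 5:
  Lat: 13.575′ = 0.226250°; total 35.2262500
  hemisphere S, so the sign is −
  Lon: 52.7615′ = 0.879358°; total 179.8793583
  W → negative

1. -12.307139, -31.746586
2. -15.546550, -9.937733
3. 89.100027, 2.128000
4. 66.202557, -178.938917
5. -35.226250, -179.879358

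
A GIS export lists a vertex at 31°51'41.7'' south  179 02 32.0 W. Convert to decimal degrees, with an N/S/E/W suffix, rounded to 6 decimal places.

31.861583° S, 179.042222° W

Lat: 31 + 51/60 + 41.7/3600 = 31.8615833
Lon: 179° + 2/60 + 32/3600 = 179 + 0.033333 + 0.008889 = 179.0422222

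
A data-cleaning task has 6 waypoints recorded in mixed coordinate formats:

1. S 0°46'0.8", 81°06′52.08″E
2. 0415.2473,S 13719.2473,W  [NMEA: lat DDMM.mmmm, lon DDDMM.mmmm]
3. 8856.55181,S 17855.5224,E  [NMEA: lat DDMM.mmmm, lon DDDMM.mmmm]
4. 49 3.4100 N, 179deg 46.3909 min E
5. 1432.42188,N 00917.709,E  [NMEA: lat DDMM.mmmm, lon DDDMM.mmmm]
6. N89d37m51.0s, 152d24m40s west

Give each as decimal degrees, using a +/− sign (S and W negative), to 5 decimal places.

Point 1:
  Lat: 0 + 46/60 + 0.8/3600 = 0.766889
  S ⇒ negate
  Longitude: 6′ + 52.08″ = 6.86800′; 81 + 6.86800/60 = 81.114467
  E ⇒ keep positive
Point 2:
  Lat: split at 2 digits → 04° and 15.2473′; 4 + 15.2473/60 = 4.254122
  S ⇒ negate
  Longitude: split at 3 digits → 137° and 19.2473′; 137 + 19.2473/60 = 137.320788
  W → negative
Point 3:
  φ: split at 2 digits → 88° and 56.55181′; 88 + 56.55181/60 = 88.942530
  S ⇒ negate
  λ: split at 3 digits → 178° and 55.5224′; 178 + 55.5224/60 = 178.925373
  E → positive
Point 4:
  φ: 49 + 3.41/60 = 49.056833
  N ⇒ keep positive
  λ: 46.3909′ = 0.773182°; total 179.773182
  E ⇒ keep positive
Point 5:
  Latitude: split at 2 digits → 14° and 32.42188′; 14 + 32.42188/60 = 14.540365
  N → positive
  Lon: degrees = first 3 digits = 9, minutes = 17.709; 9 + 17.709/60 = 9.295150
  E → positive
Point 6:
  Lat: 89 + 37/60 + 51/3600 = 89.630833
  N ⇒ keep positive
  Longitude: 152° + 24/60 + 40/3600 = 152 + 0.400000 + 0.011111 = 152.411111
  W → negative

1. -0.76689, 81.11447
2. -4.25412, -137.32079
3. -88.94253, 178.92537
4. 49.05683, 179.77318
5. 14.54036, 9.29515
6. 89.63083, -152.41111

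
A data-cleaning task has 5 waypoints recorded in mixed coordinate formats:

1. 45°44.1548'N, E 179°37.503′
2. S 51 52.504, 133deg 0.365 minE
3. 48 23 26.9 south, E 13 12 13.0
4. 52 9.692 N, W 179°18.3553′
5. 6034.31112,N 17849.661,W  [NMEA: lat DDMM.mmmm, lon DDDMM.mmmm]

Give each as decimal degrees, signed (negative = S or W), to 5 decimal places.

1. 45.73591, 179.62505
2. -51.87507, 133.00608
3. -48.39081, 13.20361
4. 52.16153, -179.30592
5. 60.57185, -178.82768

Point 1:
  Latitude: 45 + 44.1548/60 = 45.735913
  N ⇒ keep positive
  Lon: 179 + 37.503/60 = 179.625050
  E ⇒ keep positive
Point 2:
  φ: 51 + 52.504/60 = 51.875067
  hemisphere S, so the sign is −
  Longitude: 133 + 0.365/60 = 133.006083
  E → positive
Point 3:
  Latitude: 48 + 23/60 + 26.9/3600 = 48.390806
  S ⇒ negate
  λ: 12′ + 13″ = 12.21667′; 13 + 12.21667/60 = 13.203611
  E ⇒ keep positive
Point 4:
  φ: 9.692′ = 0.161533°; total 52.161533
  N ⇒ keep positive
  Lon: 179 + 18.3553/60 = 179.305922
  W → negative
Point 5:
  φ: split at 2 digits → 60° and 34.31112′; 60 + 34.31112/60 = 60.571852
  N ⇒ keep positive
  Longitude: degrees = first 3 digits = 178, minutes = 49.661; 178 + 49.661/60 = 178.827683
  W → negative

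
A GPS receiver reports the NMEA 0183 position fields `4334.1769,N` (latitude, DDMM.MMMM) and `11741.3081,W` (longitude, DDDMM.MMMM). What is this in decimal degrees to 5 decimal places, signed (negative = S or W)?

Latitude: degrees = first 2 digits = 43, minutes = 34.1769; 43 + 34.1769/60 = 43.569615
N ⇒ keep positive
Lon: split at 3 digits → 117° and 41.3081′; 117 + 41.3081/60 = 117.688468
hemisphere W, so the sign is −

43.56962, -117.68847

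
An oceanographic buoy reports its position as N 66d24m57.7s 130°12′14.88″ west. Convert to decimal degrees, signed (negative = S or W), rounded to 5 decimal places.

φ: 24′ + 57.7″ = 24.96167′; 66 + 24.96167/60 = 66.416028
N ⇒ keep positive
λ: 130° + 12/60 + 14.88/3600 = 130 + 0.200000 + 0.004133 = 130.204133
hemisphere W, so the sign is −

66.41603, -130.20413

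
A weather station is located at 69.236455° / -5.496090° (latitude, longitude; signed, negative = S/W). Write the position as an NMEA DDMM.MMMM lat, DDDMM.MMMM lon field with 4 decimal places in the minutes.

6914.1873,N / 00529.7654,W

Latitude: fractional part 0.236455 → 14.187300 minutes
Longitude is negative → W; |value| = 5.496090
Lon: minutes = (5.496090 − 5) × 60 = 29.765400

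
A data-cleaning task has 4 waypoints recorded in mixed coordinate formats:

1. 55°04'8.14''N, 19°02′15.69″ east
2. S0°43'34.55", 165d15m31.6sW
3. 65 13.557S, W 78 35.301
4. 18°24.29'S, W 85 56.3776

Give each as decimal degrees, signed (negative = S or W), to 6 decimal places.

Point 1:
  Latitude: 4′ + 8.14″ = 4.13567′; 55 + 4.13567/60 = 55.0689278
  N ⇒ keep positive
  λ: 2′ + 15.69″ = 2.26150′; 19 + 2.26150/60 = 19.0376917
  E → positive
Point 2:
  Latitude: 43′ + 34.55″ = 43.57583′; 0 + 43.57583/60 = 0.7262639
  S ⇒ negate
  Longitude: 165° + 15/60 + 31.6/3600 = 165 + 0.250000 + 0.008778 = 165.2587778
  W → negative
Point 3:
  φ: 13.557′ = 0.225950°; total 65.2259500
  hemisphere S, so the sign is −
  Lon: 78 + 35.301/60 = 78.5883500
  W → negative
Point 4:
  Lat: 24.29′ = 0.404833°; total 18.4048333
  S → negative
  Lon: 56.3776′ = 0.939627°; total 85.9396267
  hemisphere W, so the sign is −

1. 55.068928, 19.037692
2. -0.726264, -165.258778
3. -65.225950, -78.588350
4. -18.404833, -85.939627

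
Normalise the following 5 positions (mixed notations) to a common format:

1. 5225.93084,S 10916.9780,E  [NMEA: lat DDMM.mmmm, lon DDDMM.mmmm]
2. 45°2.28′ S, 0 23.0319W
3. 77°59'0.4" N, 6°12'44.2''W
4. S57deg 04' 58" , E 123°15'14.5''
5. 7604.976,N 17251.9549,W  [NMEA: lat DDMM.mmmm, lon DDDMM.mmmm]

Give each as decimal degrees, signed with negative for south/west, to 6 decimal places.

Point 1:
  Latitude: degrees = first 2 digits = 52, minutes = 25.93084; 52 + 25.93084/60 = 52.4321807
  S ⇒ negate
  λ: split at 3 digits → 109° and 16.978′; 109 + 16.978/60 = 109.2829667
  E ⇒ keep positive
Point 2:
  φ: 45 + 2.28/60 = 45.0380000
  hemisphere S, so the sign is −
  Lon: 0 + 23.0319/60 = 0.3838650
  hemisphere W, so the sign is −
Point 3:
  φ: 77 + 59/60 + 0.4/3600 = 77.9834444
  N → positive
  Longitude: 12′ + 44.2″ = 12.73667′; 6 + 12.73667/60 = 6.2122778
  W ⇒ negate
Point 4:
  Lat: 4′ + 58″ = 4.96667′; 57 + 4.96667/60 = 57.0827778
  S ⇒ negate
  Longitude: 15′ + 14.5″ = 15.24167′; 123 + 15.24167/60 = 123.2540278
  E ⇒ keep positive
Point 5:
  φ: split at 2 digits → 76° and 4.976′; 76 + 4.976/60 = 76.0829333
  N ⇒ keep positive
  Longitude: split at 3 digits → 172° and 51.9549′; 172 + 51.9549/60 = 172.8659150
  W ⇒ negate

1. -52.432181, 109.282967
2. -45.038000, -0.383865
3. 77.983444, -6.212278
4. -57.082778, 123.254028
5. 76.082933, -172.865915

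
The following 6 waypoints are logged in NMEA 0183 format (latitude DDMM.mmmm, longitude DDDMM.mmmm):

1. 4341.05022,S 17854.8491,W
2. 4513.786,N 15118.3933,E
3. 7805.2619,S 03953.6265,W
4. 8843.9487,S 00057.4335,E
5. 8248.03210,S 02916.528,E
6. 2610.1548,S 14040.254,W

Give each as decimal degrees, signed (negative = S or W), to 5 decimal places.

1. -43.68417, -178.91415
2. 45.22977, 151.30656
3. -78.08770, -39.89378
4. -88.73248, 0.95723
5. -82.80054, 29.27547
6. -26.16925, -140.67090

Point 1:
  Lat: split at 2 digits → 43° and 41.05022′; 43 + 41.05022/60 = 43.684170
  S → negative
  Longitude: split at 3 digits → 178° and 54.8491′; 178 + 54.8491/60 = 178.914152
  W ⇒ negate
Point 2:
  φ: split at 2 digits → 45° and 13.786′; 45 + 13.786/60 = 45.229767
  N ⇒ keep positive
  λ: split at 3 digits → 151° and 18.3933′; 151 + 18.3933/60 = 151.306555
  E → positive
Point 3:
  Lat: split at 2 digits → 78° and 5.2619′; 78 + 5.2619/60 = 78.087698
  hemisphere S, so the sign is −
  λ: degrees = first 3 digits = 39, minutes = 53.6265; 39 + 53.6265/60 = 39.893775
  W → negative
Point 4:
  Lat: degrees = first 2 digits = 88, minutes = 43.9487; 88 + 43.9487/60 = 88.732478
  S → negative
  Longitude: split at 3 digits → 000° and 57.4335′; 0 + 57.4335/60 = 0.957225
  E → positive
Point 5:
  Lat: degrees = first 2 digits = 82, minutes = 48.0321; 82 + 48.0321/60 = 82.800535
  S → negative
  Longitude: split at 3 digits → 029° and 16.528′; 29 + 16.528/60 = 29.275467
  E → positive
Point 6:
  φ: degrees = first 2 digits = 26, minutes = 10.1548; 26 + 10.1548/60 = 26.169247
  S → negative
  λ: degrees = first 3 digits = 140, minutes = 40.254; 140 + 40.254/60 = 140.670900
  hemisphere W, so the sign is −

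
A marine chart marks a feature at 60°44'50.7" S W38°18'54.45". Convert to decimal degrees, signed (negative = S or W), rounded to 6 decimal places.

-60.747417, -38.315125

Lat: 60 + 44/60 + 50.7/3600 = 60.7474167
S ⇒ negate
λ: 18′ + 54.45″ = 18.90750′; 38 + 18.90750/60 = 38.3151250
hemisphere W, so the sign is −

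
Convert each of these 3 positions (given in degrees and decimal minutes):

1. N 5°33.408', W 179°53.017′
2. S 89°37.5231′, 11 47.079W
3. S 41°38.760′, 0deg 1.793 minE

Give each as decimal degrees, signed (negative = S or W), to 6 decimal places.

Point 1:
  Latitude: 5 + 33.408/60 = 5.5568000
  N → positive
  λ: 179 + 53.017/60 = 179.8836167
  W ⇒ negate
Point 2:
  Latitude: 37.5231′ = 0.625385°; total 89.6253850
  hemisphere S, so the sign is −
  Lon: 47.079′ = 0.784650°; total 11.7846500
  W ⇒ negate
Point 3:
  Lat: 38.76′ = 0.646000°; total 41.6460000
  hemisphere S, so the sign is −
  Longitude: 0 + 1.793/60 = 0.0298833
  E ⇒ keep positive

1. 5.556800, -179.883617
2. -89.625385, -11.784650
3. -41.646000, 0.029883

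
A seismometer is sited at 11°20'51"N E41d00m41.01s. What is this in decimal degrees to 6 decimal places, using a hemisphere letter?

Latitude: 20′ + 51″ = 20.85000′; 11 + 20.85000/60 = 11.3475000
Lon: 41° + 0/60 + 41.01/3600 = 41 + 0.000000 + 0.011392 = 41.0113917

11.347500° N, 41.011392° E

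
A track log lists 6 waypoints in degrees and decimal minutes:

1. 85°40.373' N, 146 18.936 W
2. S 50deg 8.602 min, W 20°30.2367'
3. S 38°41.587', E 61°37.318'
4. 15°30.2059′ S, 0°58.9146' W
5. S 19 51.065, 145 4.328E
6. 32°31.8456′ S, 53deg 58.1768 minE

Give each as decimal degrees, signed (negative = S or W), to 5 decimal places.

Point 1:
  φ: 85 + 40.373/60 = 85.672883
  N → positive
  Longitude: 18.936′ = 0.315600°; total 146.315600
  W ⇒ negate
Point 2:
  φ: 8.602′ = 0.143367°; total 50.143367
  hemisphere S, so the sign is −
  Longitude: 30.2367′ = 0.503945°; total 20.503945
  W → negative
Point 3:
  Lat: 41.587′ = 0.693117°; total 38.693117
  S → negative
  λ: 37.318′ = 0.621967°; total 61.621967
  E ⇒ keep positive
Point 4:
  φ: 15 + 30.2059/60 = 15.503432
  S ⇒ negate
  Lon: 58.9146′ = 0.981910°; total 0.981910
  hemisphere W, so the sign is −
Point 5:
  φ: 19 + 51.065/60 = 19.851083
  hemisphere S, so the sign is −
  Lon: 4.328′ = 0.072133°; total 145.072133
  E → positive
Point 6:
  Lat: 32 + 31.8456/60 = 32.530760
  S ⇒ negate
  Longitude: 58.1768′ = 0.969613°; total 53.969613
  E ⇒ keep positive

1. 85.67288, -146.31560
2. -50.14337, -20.50395
3. -38.69312, 61.62197
4. -15.50343, -0.98191
5. -19.85108, 145.07213
6. -32.53076, 53.96961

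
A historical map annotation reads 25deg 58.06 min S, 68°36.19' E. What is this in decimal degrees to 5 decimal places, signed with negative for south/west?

φ: 58.06′ = 0.967667°; total 25.967667
S ⇒ negate
Lon: 68 + 36.19/60 = 68.603167
E ⇒ keep positive

-25.96767, 68.60317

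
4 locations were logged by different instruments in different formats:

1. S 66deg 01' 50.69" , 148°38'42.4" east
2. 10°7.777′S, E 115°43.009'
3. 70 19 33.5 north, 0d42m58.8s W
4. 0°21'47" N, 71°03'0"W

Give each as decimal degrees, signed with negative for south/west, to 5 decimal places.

1. -66.03075, 148.64511
2. -10.12962, 115.71682
3. 70.32597, -0.71633
4. 0.36306, -71.05000

Point 1:
  Latitude: 1′ + 50.69″ = 1.84483′; 66 + 1.84483/60 = 66.030747
  hemisphere S, so the sign is −
  Lon: 38′ + 42.4″ = 38.70667′; 148 + 38.70667/60 = 148.645111
  E ⇒ keep positive
Point 2:
  φ: 7.777′ = 0.129617°; total 10.129617
  S ⇒ negate
  Lon: 43.009′ = 0.716817°; total 115.716817
  E → positive
Point 3:
  Latitude: 70° + 19/60 + 33.5/3600 = 70 + 0.316667 + 0.009306 = 70.325972
  N ⇒ keep positive
  Longitude: 0 + 42/60 + 58.8/3600 = 0.716333
  hemisphere W, so the sign is −
Point 4:
  Latitude: 0 + 21/60 + 47/3600 = 0.363056
  N ⇒ keep positive
  Longitude: 71 + 3/60 + 0/3600 = 71.050000
  hemisphere W, so the sign is −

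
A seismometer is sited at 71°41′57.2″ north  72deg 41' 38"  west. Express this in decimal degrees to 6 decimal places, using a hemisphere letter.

Lat: 41′ + 57.2″ = 41.95333′; 71 + 41.95333/60 = 71.6992222
Longitude: 72° + 41/60 + 38/3600 = 72 + 0.683333 + 0.010556 = 72.6938889

71.699222° N, 72.693889° W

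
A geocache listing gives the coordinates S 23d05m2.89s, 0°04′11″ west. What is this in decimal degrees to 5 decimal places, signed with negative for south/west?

-23.08414, -0.06972

Latitude: 5′ + 2.89″ = 5.04817′; 23 + 5.04817/60 = 23.084136
S ⇒ negate
Lon: 0 + 4/60 + 11/3600 = 0.069722
hemisphere W, so the sign is −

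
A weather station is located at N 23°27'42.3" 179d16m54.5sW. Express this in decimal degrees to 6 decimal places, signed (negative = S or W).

Latitude: 27′ + 42.3″ = 27.70500′; 23 + 27.70500/60 = 23.4617500
N ⇒ keep positive
Longitude: 179° + 16/60 + 54.5/3600 = 179 + 0.266667 + 0.015139 = 179.2818056
W → negative

23.461750, -179.281806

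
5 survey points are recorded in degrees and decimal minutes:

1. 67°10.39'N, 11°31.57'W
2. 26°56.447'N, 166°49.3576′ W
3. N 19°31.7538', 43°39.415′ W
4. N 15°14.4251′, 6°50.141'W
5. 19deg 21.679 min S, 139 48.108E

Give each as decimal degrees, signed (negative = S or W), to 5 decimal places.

1. 67.17317, -11.52617
2. 26.94078, -166.82263
3. 19.52923, -43.65692
4. 15.24042, -6.83568
5. -19.36132, 139.80180

Point 1:
  Lat: 10.39′ = 0.173167°; total 67.173167
  N ⇒ keep positive
  Longitude: 31.57′ = 0.526167°; total 11.526167
  W → negative
Point 2:
  φ: 56.447′ = 0.940783°; total 26.940783
  N → positive
  Longitude: 166 + 49.3576/60 = 166.822627
  W → negative
Point 3:
  φ: 31.7538′ = 0.529230°; total 19.529230
  N ⇒ keep positive
  Longitude: 39.415′ = 0.656917°; total 43.656917
  W → negative
Point 4:
  φ: 15 + 14.4251/60 = 15.240418
  N ⇒ keep positive
  Longitude: 50.141′ = 0.835683°; total 6.835683
  W → negative
Point 5:
  φ: 19 + 21.679/60 = 19.361317
  S ⇒ negate
  λ: 48.108′ = 0.801800°; total 139.801800
  E → positive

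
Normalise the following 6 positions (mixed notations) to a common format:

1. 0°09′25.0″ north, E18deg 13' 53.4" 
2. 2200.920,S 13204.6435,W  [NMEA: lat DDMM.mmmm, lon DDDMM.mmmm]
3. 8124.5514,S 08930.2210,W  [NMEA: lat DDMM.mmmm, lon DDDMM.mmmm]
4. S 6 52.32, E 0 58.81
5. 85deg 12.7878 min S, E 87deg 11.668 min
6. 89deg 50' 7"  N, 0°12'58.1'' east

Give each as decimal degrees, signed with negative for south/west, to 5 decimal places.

1. 0.15694, 18.23150
2. -22.01533, -132.07739
3. -81.40919, -89.50368
4. -6.87200, 0.98017
5. -85.21313, 87.19447
6. 89.83528, 0.21614

Point 1:
  Latitude: 0 + 9/60 + 25/3600 = 0.156944
  N → positive
  λ: 13′ + 53.4″ = 13.89000′; 18 + 13.89000/60 = 18.231500
  E → positive
Point 2:
  φ: split at 2 digits → 22° and 0.92′; 22 + 0.92/60 = 22.015333
  S ⇒ negate
  λ: split at 3 digits → 132° and 4.6435′; 132 + 4.6435/60 = 132.077392
  W → negative
Point 3:
  Lat: degrees = first 2 digits = 81, minutes = 24.5514; 81 + 24.5514/60 = 81.409190
  hemisphere S, so the sign is −
  Lon: degrees = first 3 digits = 89, minutes = 30.221; 89 + 30.221/60 = 89.503683
  hemisphere W, so the sign is −
Point 4:
  Lat: 6 + 52.32/60 = 6.872000
  S → negative
  Lon: 58.81′ = 0.980167°; total 0.980167
  E → positive
Point 5:
  Latitude: 12.7878′ = 0.213130°; total 85.213130
  hemisphere S, so the sign is −
  Longitude: 87 + 11.668/60 = 87.194467
  E → positive
Point 6:
  Latitude: 50′ + 7″ = 50.11667′; 89 + 50.11667/60 = 89.835278
  N → positive
  λ: 12′ + 58.1″ = 12.96833′; 0 + 12.96833/60 = 0.216139
  E → positive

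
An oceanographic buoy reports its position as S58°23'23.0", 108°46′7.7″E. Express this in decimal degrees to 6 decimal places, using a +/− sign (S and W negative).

-58.389722, 108.768806

Latitude: 23′ + 23″ = 23.38333′; 58 + 23.38333/60 = 58.3897222
hemisphere S, so the sign is −
λ: 46′ + 7.7″ = 46.12833′; 108 + 46.12833/60 = 108.7688056
E ⇒ keep positive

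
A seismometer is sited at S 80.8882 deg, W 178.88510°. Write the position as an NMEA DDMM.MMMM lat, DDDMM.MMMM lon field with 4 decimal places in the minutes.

8053.2920,S / 17853.1060,W

φ: minutes = (80.888200 − 80) × 60 = 53.292000
Lon: 178° + 0.885100 × 60 = 178° 53.106000′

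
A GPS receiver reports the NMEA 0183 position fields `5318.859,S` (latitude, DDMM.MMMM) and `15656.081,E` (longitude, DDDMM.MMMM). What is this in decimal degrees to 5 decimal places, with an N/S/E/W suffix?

Lat: degrees = first 2 digits = 53, minutes = 18.859; 53 + 18.859/60 = 53.314317
λ: degrees = first 3 digits = 156, minutes = 56.081; 156 + 56.081/60 = 156.934683

53.31432° S, 156.93468° E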